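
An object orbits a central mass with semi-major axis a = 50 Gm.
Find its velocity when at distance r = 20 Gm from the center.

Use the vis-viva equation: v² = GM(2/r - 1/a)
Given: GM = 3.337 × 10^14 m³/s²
a = 50 Gm = 5 × 10^10 m
r = 20 Gm = 2 × 10^10 m
GM = 3.337 × 10^14 m³/s²
2/r − 1/a = 1 × 10^-10 − 2 × 10^-11 = 8 × 10^-11 m⁻¹
v² = GM (2/r − 1/a) = 26696 m²/s²
v = 163.389 m/s ≈ 163.4 m/s

Final answer: 163.4 m/s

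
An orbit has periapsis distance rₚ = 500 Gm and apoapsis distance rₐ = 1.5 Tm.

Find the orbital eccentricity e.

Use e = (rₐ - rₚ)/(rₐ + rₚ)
rₚ = 500 Gm = 5 × 10^11 m
rₐ = 1.5 Tm = 1.5 × 10^12 m
rₐ − rₚ = 1 × 10^12 m
rₐ + rₚ = 2 × 10^12 m
e = (rₐ − rₚ)/(rₐ + rₚ) = 0.5

Final answer: e = 0.5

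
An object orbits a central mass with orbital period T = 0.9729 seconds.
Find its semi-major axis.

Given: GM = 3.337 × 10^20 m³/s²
T = 0.9729 seconds
GM = 3.337 × 10^20 m³/s²
Kepler's third law: a³ = GM T² / (4π²)
T² = 0.946534 s²
a³ = (3.337 × 10^20) × 0.946534 / (4π²) = 8.00079 × 10^18 m³
a = (a³)^(1/3) = 2.00007 × 10^6 m ≈ 2 Mm

Final answer: 2 Mm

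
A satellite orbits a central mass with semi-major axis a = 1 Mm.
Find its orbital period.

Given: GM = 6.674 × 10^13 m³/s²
a = 1 Mm = 1 × 10^6 m
GM = 6.674 × 10^13 m³/s²
a³ = 1 × 10^18 m³
T = 2π √(a³/GM) = 2π √((1 × 10^18) / (6.674 × 10^13)) = 2π × 122.407 s
T = 769.107 s ≈ 12.82 minutes

Final answer: 12.82 minutes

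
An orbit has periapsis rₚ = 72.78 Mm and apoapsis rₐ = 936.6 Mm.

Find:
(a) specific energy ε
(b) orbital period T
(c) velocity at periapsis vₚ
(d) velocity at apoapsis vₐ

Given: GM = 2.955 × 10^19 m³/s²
rₚ = 72.78 Mm = 7.278 × 10^7 m
rₐ = 936.6 Mm = 9.366 × 10^8 m
GM = 2.955 × 10^19 m³/s²
a = (rₚ + rₐ)/2 = 5.0469 × 10^8 m
e = (rₐ − rₚ)/(rₐ + rₚ) = (8.6382 × 10^8) / (1.00938 × 10^9) = 0.855793
(a) 2a = 1.00938 × 10^9 m;  ε = −GM/(2a) = -2.92754 × 10^10 J/kg ≈ -29.28 GJ/kg
(b) a³ = 1.28551 × 10^26 m³;  T = 2π √(a³/GM) = 2π × 2085.73 s = 13105 s ≈ 3.64 hours
(c) vₚ² = GM (2/rₚ − 1/a) = 2.955 × 10^19 × (2.74801 × 10^-8 − 1.98141 × 10^-9) = 7.53485 × 10^11 m²/s²;  vₚ = 868035 m/s ≈ 868 km/s
(d) vₐ² = GM (2/rₐ − 1/a) = 2.955 × 10^19 × (2.13538 × 10^-9 − 1.98141 × 10^-9) = 4.54978 × 10^9 m²/s²;  vₐ = 67452.1 m/s ≈ 67.45 km/s

Final answer:
(a) specific energy ε = -29.28 GJ/kg
(b) orbital period T = 3.64 hours
(c) velocity at periapsis vₚ = 868 km/s
(d) velocity at apoapsis vₐ = 67.45 km/s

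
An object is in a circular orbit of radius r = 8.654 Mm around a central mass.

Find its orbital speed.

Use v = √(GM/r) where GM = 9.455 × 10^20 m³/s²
r = 8.654 Mm = 8.654 × 10^6 m
GM = 9.455 × 10^20 m³/s²
GM/r = (9.455 × 10^20) / (8.654 × 10^6) = 1.09256 × 10^14 m²/s²
v = √(GM/r) = 1.04526 × 10^7 m/s ≈ 1.045 × 10^4 km/s

Final answer: 1.045 × 10^4 km/s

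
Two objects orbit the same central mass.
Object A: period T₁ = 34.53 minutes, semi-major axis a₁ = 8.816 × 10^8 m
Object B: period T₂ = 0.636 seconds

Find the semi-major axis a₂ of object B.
T₁ = 34.53 minutes = 2071.8 s
T₂ = 0.636 seconds
a₁ = 8.816 × 10^8 m
Kepler's third law: (T₂/T₁)² = (a₂/a₁)³  ⇒  a₂ = a₁ (T₂/T₁)^(2/3)
T₂/T₁ = 0.000306979
(T₂/T₁)^(2/3) = 0.00455064
a₂ = 8.816 × 10^8 m × 0.00455064 = 4.01185 × 10^6 m ≈ 4.012 × 10^6 m

Final answer: a₂ = 4.012 × 10^6 m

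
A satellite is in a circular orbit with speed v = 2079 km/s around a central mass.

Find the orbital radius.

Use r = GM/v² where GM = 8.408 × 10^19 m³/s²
v = 2079 km/s = 2.079 × 10^6 m/s
GM = 8.408 × 10^19 m³/s²
v² = 4.32224 × 10^12 m²/s²
r = GM/v² = (8.408 × 10^19) / (4.32224 × 10^12) = 1.94529 × 10^7 m ≈ 1.945 × 10^7 m

Final answer: 1.945 × 10^7 m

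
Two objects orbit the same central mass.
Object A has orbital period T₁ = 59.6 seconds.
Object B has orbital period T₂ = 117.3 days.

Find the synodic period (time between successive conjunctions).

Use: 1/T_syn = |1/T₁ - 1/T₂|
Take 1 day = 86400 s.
T₁ = 59.6 seconds
T₂ = 117.3 days = 1.01347 × 10^7 s
1/T₁ = 0.0167785 s⁻¹
1/T₂ = 9.86707 × 10^-8 s⁻¹
|1/T₁ − 1/T₂| = 0.0167784 s⁻¹
T_syn = 1 / |1/T₁ − 1/T₂| = 59.6004 s ≈ 59.6 seconds

Final answer: T_syn = 59.6 seconds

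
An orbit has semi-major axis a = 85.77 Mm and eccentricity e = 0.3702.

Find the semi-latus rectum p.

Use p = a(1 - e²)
a = 85.77 Mm = 8.577 × 10^7 m
e = 0.3702,  e² = 0.137048,  1 − e² = 0.862952
p = a(1 − e²) = 8.577 × 10^7 m × 0.862952 = 7.40154 × 10^7 m ≈ 74.02 Mm

Final answer: p = 74.02 Mm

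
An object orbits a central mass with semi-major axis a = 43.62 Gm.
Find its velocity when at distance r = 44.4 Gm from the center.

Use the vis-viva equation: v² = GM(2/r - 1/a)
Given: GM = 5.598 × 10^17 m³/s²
a = 43.62 Gm = 4.362 × 10^10 m
r = 44.4 Gm = 4.44 × 10^10 m
GM = 5.598 × 10^17 m³/s²
2/r − 1/a = 4.5045 × 10^-11 − 2.29253 × 10^-11 = 2.21198 × 10^-11 m⁻¹
v² = GM (2/r − 1/a) = 1.23827 × 10^7 m²/s²
v = 3518.9 m/s ≈ 3.519 km/s

Final answer: 3.519 km/s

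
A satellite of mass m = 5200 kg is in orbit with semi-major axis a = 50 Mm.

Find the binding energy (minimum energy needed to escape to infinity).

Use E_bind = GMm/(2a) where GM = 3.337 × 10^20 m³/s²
a = 50 Mm = 5 × 10^7 m
GM = 3.337 × 10^20 m³/s²
m = 5200 kg
GMm = 3.337 × 10^20 × 5200 = 1.73524 × 10^24 m³·kg/s²
2a = 1 × 10^8 m
E_bind = GMm/(2a) = 1.73524 × 10^16 J ≈ 17.35 PJ

Final answer: 17.35 PJ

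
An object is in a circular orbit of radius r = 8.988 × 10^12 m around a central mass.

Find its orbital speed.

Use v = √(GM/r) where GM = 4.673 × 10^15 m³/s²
r = 8.988 × 10^12 m
GM = 4.673 × 10^15 m³/s²
GM/r = (4.673 × 10^15) / (8.988 × 10^12) = 519.915 m²/s²
v = √(GM/r) = 22.8017 m/s ≈ 22.8 m/s

Final answer: 22.8 m/s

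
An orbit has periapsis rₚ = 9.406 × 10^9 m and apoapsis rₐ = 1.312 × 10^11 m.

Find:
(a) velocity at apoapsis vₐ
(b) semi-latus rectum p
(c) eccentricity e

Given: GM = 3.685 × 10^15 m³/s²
rₚ = 9.406 × 10^9 m
rₐ = 1.312 × 10^11 m
GM = 3.685 × 10^15 m³/s²
a = (rₚ + rₐ)/2 = 7.0303 × 10^10 m
e = (rₐ − rₚ)/(rₐ + rₚ) = (1.21794 × 10^11) / (1.40606 × 10^11) = 0.866208
(a) vₐ² = GM (2/rₐ − 1/a) = 3.685 × 10^15 × (1.52439 × 10^-11 − 1.42241 × 10^-11) = 3757.81 m²/s²;  vₐ = 61.301 m/s ≈ 61.3 m/s
(b) 1 − e² = 0.249684;  p = a(1 − e²) = 7.0303 × 10^10 × 0.249684 = 1.75535 × 10^10 m ≈ 1.755 × 10^10 m
(c) e = 0.866208 ≈ 0.8662

Final answer:
(a) velocity at apoapsis vₐ = 61.3 m/s
(b) semi-latus rectum p = 1.755 × 10^10 m
(c) eccentricity e = 0.8662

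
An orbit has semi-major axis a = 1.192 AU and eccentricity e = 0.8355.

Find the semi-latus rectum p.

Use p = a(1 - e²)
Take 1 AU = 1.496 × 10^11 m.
a = 1.192 AU = 1.78323 × 10^11 m
e = 0.8355,  e² = 0.69806,  1 − e² = 0.30194
p = a(1 − e²) = 1.78323 × 10^11 m × 0.30194 = 5.38429 × 10^10 m ≈ 0.3599 AU

Final answer: p = 0.3599 AU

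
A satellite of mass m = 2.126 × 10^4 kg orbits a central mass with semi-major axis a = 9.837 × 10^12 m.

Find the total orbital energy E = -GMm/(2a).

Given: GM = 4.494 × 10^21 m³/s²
a = 9.837 × 10^12 m
GM = 4.494 × 10^21 m³/s²
2a = 1.9674 × 10^13 m
GMm = 4.494 × 10^21 × 21260 = 9.55424 × 10^25 m³·kg/s²
E = −GMm/(2a) = -4.85628 × 10^12 J ≈ -4.856 TJ

Final answer: -4.856 TJ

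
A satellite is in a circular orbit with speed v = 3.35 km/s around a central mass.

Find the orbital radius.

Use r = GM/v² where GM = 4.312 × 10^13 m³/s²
v = 3.35 km/s = 3350 m/s
GM = 4.312 × 10^13 m³/s²
v² = 1.12225 × 10^7 m²/s²
r = GM/v² = (4.312 × 10^13) / (1.12225 × 10^7) = 3.84228 × 10^6 m ≈ 3.842 × 10^6 m

Final answer: 3.842 × 10^6 m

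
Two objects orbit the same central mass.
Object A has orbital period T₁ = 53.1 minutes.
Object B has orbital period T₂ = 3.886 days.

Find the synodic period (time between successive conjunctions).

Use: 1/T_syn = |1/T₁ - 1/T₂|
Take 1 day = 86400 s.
T₁ = 53.1 minutes = 3186 s
T₂ = 3.886 days = 335750 s
1/T₁ = 0.000313873 s⁻¹
1/T₂ = 2.9784 × 10^-6 s⁻¹
|1/T₁ − 1/T₂| = 0.000310895 s⁻¹
T_syn = 1 / |1/T₁ − 1/T₂| = 3216.52 s ≈ 53.61 minutes

Final answer: T_syn = 53.61 minutes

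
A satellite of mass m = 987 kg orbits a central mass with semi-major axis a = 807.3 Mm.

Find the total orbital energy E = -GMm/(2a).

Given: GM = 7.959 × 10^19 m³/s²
a = 807.3 Mm = 8.073 × 10^8 m
GM = 7.959 × 10^19 m³/s²
2a = 1.6146 × 10^9 m
GMm = 7.959 × 10^19 × 987 = 7.85553 × 10^22 m³·kg/s²
E = −GMm/(2a) = -4.86531 × 10^13 J ≈ -48.65 TJ

Final answer: -48.65 TJ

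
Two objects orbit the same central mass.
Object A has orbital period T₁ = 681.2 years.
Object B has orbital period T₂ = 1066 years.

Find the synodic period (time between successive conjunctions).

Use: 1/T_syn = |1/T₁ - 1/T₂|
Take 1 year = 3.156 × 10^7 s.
T₁ = 681.2 years = 2.14987 × 10^10 s
T₂ = 1066 years = 3.3643 × 10^10 s
1/T₁ = 4.65145 × 10^-11 s⁻¹
1/T₂ = 2.97239 × 10^-11 s⁻¹
|1/T₁ − 1/T₂| = 1.67906 × 10^-11 s⁻¹
T_syn = 1 / |1/T₁ − 1/T₂| = 5.95571 × 10^10 s ≈ 1887 years

Final answer: T_syn = 1887 years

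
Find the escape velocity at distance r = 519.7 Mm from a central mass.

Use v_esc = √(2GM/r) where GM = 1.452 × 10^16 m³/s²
r = 519.7 Mm = 5.197 × 10^8 m
GM = 1.452 × 10^16 m³/s²
2GM/r = 2 × (1.452 × 10^16) / (5.197 × 10^8) = 5.58784 × 10^7 m²/s²
v_esc = √(2GM/r) = 7475.19 m/s ≈ 7.475 km/s

Final answer: 7.475 km/s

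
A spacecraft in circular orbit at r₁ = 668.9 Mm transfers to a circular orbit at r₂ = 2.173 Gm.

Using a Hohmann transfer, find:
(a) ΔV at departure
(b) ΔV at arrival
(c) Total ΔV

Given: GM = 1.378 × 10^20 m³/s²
r₁ = 668.9 Mm = 6.689 × 10^8 m
r₂ = 2.173 Gm = 2.173 × 10^9 m
GM = 1.378 × 10^20 m³/s²
Transfer ellipse: a_t = (r₁ + r₂)/2 = 1.42095 × 10^9 m
Circular speed at r₁: v₁ = √(GM/r₁) = 453883 m/s
Transfer speed at r₁ (periapsis): v₁ₜ = √(GM(2/r₁ − 1/a_t)) = 561286 m/s
(a) ΔV₁ = v₁ₜ − v₁ = 107403 m/s ≈ 107.4 km/s
Circular speed at r₂: v₂ = √(GM/r₂) = 251823 m/s
Transfer speed at r₂ (apoapsis): v₂ₜ = √(GM(2/r₂ − 1/a_t)) = 172777 m/s
(b) ΔV₂ = v₂ − v₂ₜ = 79045.6 m/s ≈ 79.05 km/s
(c) ΔV_total = ΔV₁ + ΔV₂ = 186449 m/s ≈ 186.4 km/s

Final answer:
(a) ΔV₁ = 107.4 km/s
(b) ΔV₂ = 79.05 km/s
(c) ΔV_total = 186.4 km/s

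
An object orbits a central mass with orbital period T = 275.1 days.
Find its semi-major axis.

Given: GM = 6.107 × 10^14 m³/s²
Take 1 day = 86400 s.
T = 275.1 days = 2.37686 × 10^7 s
GM = 6.107 × 10^14 m³/s²
Kepler's third law: a³ = GM T² / (4π²)
T² = 5.64948 × 10^14 s²
a³ = (6.107 × 10^14) × (5.64948 × 10^14) / (4π²) = 8.7393 × 10^27 m³
a = (a³)^(1/3) = 2.0598 × 10^9 m ≈ 2.06 Gm

Final answer: 2.06 Gm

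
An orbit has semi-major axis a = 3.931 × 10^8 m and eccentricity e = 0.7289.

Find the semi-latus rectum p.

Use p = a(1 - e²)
a = 3.931 × 10^8 m
e = 0.7289,  e² = 0.531295,  1 − e² = 0.468705
p = a(1 − e²) = 3.931 × 10^8 m × 0.468705 = 1.84248 × 10^8 m ≈ 1.842 × 10^8 m

Final answer: p = 1.842 × 10^8 m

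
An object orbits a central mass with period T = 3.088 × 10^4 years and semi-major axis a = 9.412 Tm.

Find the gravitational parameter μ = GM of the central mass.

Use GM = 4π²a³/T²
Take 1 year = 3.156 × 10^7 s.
T = 3.088 × 10^4 years = 9.74573 × 10^11 s
a = 9.412 Tm = 9.412 × 10^12 m
a³ = 8.33769 × 10^38 m³
T² = 9.49792 × 10^23 s²
GM = 4π² × (8.33769 × 10^38) / (9.49792 × 10^23) = 3.46559 × 10^16 m³/s²
GM ≈ 3.466 × 10^16 m³/s²

Final answer: GM = 3.466 × 10^16 m³/s²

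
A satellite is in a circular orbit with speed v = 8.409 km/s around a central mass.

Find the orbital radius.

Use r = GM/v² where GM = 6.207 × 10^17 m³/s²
v = 8.409 km/s = 8409 m/s
GM = 6.207 × 10^17 m³/s²
v² = 7.07113 × 10^7 m²/s²
r = GM/v² = (6.207 × 10^17) / (7.07113 × 10^7) = 8.77795 × 10^9 m ≈ 8.778 Gm

Final answer: 8.778 Gm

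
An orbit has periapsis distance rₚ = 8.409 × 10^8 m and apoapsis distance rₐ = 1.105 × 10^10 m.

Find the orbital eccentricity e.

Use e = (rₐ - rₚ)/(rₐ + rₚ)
rₚ = 8.409 × 10^8 m
rₐ = 1.105 × 10^10 m
rₐ − rₚ = 1.02091 × 10^10 m
rₐ + rₚ = 1.18909 × 10^10 m
e = (rₐ − rₚ)/(rₐ + rₚ) = 0.858564

Final answer: e = 0.8586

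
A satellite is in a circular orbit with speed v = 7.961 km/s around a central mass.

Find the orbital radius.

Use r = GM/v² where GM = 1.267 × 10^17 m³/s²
v = 7.961 km/s = 7961 m/s
GM = 1.267 × 10^17 m³/s²
v² = 6.33775 × 10^7 m²/s²
r = GM/v² = (1.267 × 10^17) / (6.33775 × 10^7) = 1.99913 × 10^9 m ≈ 1.999 Gm

Final answer: 1.999 Gm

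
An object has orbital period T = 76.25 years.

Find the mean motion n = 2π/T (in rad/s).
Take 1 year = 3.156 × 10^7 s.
T = 76.25 years = 2.40645 × 10^9 s
n = 2π / (2.40645 × 10^9 s) = 2.61098 × 10^-9 rad/s ≈ 2.611 × 10^-9 rad/s

Final answer: n = 2.611 × 10^-9 rad/s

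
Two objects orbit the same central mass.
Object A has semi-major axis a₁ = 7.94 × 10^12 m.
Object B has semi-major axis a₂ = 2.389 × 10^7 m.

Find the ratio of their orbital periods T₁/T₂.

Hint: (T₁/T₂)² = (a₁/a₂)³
a₁ = 7.94 × 10^12 m
a₂ = 2.389 × 10^7 m
a₁/a₂ = 332357
T₁/T₂ = (a₁/a₂)^(3/2) = (332357)^1.5 = 1.91605 × 10^8

Final answer: T₁/T₂ = 1.916 × 10^8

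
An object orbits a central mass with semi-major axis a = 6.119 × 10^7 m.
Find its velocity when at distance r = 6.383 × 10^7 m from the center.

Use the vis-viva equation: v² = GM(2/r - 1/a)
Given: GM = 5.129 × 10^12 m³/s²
a = 6.119 × 10^7 m
r = 6.383 × 10^7 m
GM = 5.129 × 10^12 m³/s²
2/r − 1/a = 3.13332 × 10^-8 − 1.63425 × 10^-8 = 1.49907 × 10^-8 m⁻¹
v² = GM (2/r − 1/a) = 76887.2 m²/s²
v = 277.285 m/s ≈ 277.3 m/s

Final answer: 277.3 m/s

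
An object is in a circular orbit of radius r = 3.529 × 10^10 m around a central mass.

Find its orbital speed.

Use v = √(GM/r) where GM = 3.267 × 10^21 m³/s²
r = 3.529 × 10^10 m
GM = 3.267 × 10^21 m³/s²
GM/r = (3.267 × 10^21) / (3.529 × 10^10) = 9.25758 × 10^10 m²/s²
v = √(GM/r) = 304263 m/s ≈ 304.3 km/s

Final answer: 304.3 km/s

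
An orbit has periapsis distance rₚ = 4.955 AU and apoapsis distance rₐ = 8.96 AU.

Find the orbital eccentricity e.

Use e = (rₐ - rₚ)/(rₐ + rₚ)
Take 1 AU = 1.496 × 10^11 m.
rₚ = 4.955 AU = 7.41268 × 10^11 m
rₐ = 8.96 AU = 1.34042 × 10^12 m
rₐ − rₚ = 5.99148 × 10^11 m
rₐ + rₚ = 2.08168 × 10^12 m
e = (rₐ − rₚ)/(rₐ + rₚ) = 0.287819

Final answer: e = 0.2878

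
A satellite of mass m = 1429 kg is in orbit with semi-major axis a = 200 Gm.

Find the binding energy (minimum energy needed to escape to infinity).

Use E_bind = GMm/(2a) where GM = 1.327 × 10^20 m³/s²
a = 200 Gm = 2 × 10^11 m
GM = 1.327 × 10^20 m³/s²
m = 1429 kg
GMm = 1.327 × 10^20 × 1429 = 1.89628 × 10^23 m³·kg/s²
2a = 4 × 10^11 m
E_bind = GMm/(2a) = 4.74071 × 10^11 J ≈ 474.1 GJ

Final answer: 474.1 GJ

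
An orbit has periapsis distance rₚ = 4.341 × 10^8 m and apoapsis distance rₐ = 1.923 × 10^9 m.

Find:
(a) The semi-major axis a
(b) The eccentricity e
rₚ = 4.341 × 10^8 m
rₐ = 1.923 × 10^9 m
(a) a = (rₚ + rₐ)/2 = 1.17855 × 10^9 m ≈ 1.179 × 10^9 m
(b) e = (rₐ − rₚ)/(rₐ + rₚ) = (1.4889 × 10^9) / (2.3571 × 10^9) = 0.631666

Final answer:
(a) a = 1.179 × 10^9 m
(b) e = 0.6317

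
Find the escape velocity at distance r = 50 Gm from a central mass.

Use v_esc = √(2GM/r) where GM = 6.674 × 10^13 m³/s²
r = 50 Gm = 5 × 10^10 m
GM = 6.674 × 10^13 m³/s²
2GM/r = 2 × (6.674 × 10^13) / (5 × 10^10) = 2669.6 m²/s²
v_esc = √(2GM/r) = 51.6682 m/s ≈ 51.67 m/s

Final answer: 51.67 m/s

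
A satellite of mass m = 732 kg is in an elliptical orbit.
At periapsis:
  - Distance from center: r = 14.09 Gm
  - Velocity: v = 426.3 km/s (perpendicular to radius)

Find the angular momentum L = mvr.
r = 14.09 Gm = 1.409 × 10^10 m
v = 426.3 km/s = 426300 m/s
vr = 426300 × 1.409 × 10^10 = 6.00657 × 10^15 m²/s
L = m × vr = 732 × 6.00657 × 10^15 = 4.39681 × 10^18 kg·m²/s ≈ 4.397 × 10^18 kg·m²/s

Final answer: L = 4.397 × 10^18 kg·m²/s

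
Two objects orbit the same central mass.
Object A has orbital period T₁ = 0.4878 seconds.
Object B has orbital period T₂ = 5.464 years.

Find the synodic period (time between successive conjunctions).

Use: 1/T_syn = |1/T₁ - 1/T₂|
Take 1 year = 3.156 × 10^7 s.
T₁ = 0.4878 seconds
T₂ = 5.464 years = 1.72444 × 10^8 s
1/T₁ = 2.05002 s⁻¹
1/T₂ = 5.79899 × 10^-9 s⁻¹
|1/T₁ − 1/T₂| = 2.05002 s⁻¹
T_syn = 1 / |1/T₁ − 1/T₂| = 0.4878 s ≈ 0.4878 seconds

Final answer: T_syn = 0.4878 seconds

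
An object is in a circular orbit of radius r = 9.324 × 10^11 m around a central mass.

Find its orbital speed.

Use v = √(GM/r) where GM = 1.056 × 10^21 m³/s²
r = 9.324 × 10^11 m
GM = 1.056 × 10^21 m³/s²
GM/r = (1.056 × 10^21) / (9.324 × 10^11) = 1.13256 × 10^9 m²/s²
v = √(GM/r) = 33653.5 m/s ≈ 33.65 km/s

Final answer: 33.65 km/s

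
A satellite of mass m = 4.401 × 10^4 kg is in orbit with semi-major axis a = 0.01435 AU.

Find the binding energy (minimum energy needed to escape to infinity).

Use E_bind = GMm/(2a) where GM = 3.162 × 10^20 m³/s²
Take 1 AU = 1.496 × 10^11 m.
a = 0.01435 AU = 2.14676 × 10^9 m
GM = 3.162 × 10^20 m³/s²
m = 4.401 × 10^4 kg
GMm = 3.162 × 10^20 × 44010 = 1.3916 × 10^25 m³·kg/s²
2a = 4.29352 × 10^9 m
E_bind = GMm/(2a) = 3.24115 × 10^15 J ≈ 3.241 PJ

Final answer: 3.241 PJ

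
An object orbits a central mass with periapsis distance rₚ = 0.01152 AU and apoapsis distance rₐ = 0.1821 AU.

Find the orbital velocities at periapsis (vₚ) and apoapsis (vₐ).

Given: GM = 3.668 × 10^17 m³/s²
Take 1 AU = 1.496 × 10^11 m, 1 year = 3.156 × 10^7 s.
rₚ = 0.01152 AU = 1.72339 × 10^9 m
rₐ = 0.1821 AU = 2.72422 × 10^10 m
GM = 3.668 × 10^17 m³/s²
a = (rₚ + rₐ)/2 = 1.44828 × 10^10 m
Vis-viva: v² = GM (2/r − 1/a)
vₚ² = 3.668 × 10^17 × (1.1605 × 10^-9 − 6.90475 × 10^-11) = 4.00346 × 10^8 m²/s²
vₚ = 20008.6 m/s ≈ 4.221 AU/year
vₐ² = 3.668 × 10^17 × (7.34156 × 10^-11 − 6.90475 × 10^-11) = 1.60221 × 10^6 m²/s²
vₐ = 1265.79 m/s ≈ 0.267 AU/year

Final answer: vₚ = 4.221 AU/year, vₐ = 0.267 AU/year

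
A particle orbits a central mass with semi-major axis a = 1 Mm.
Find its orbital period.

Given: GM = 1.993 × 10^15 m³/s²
a = 1 Mm = 1 × 10^6 m
GM = 1.993 × 10^15 m³/s²
a³ = 1 × 10^18 m³
T = 2π √(a³/GM) = 2π √((1 × 10^18) / (1.993 × 10^15)) = 2π × 22.3999 s
T = 140.743 s ≈ 2.346 minutes

Final answer: 2.346 minutes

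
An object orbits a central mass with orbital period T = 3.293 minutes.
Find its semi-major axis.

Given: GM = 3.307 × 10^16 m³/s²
T = 3.293 minutes = 197.58 s
GM = 3.307 × 10^16 m³/s²
Kepler's third law: a³ = GM T² / (4π²)
T² = 39037.9 s²
a³ = (3.307 × 10^16) × 39037.9 / (4π²) = 3.2701 × 10^19 m³
a = (a³)^(1/3) = 3.19782 × 10^6 m ≈ 3.198 Mm

Final answer: 3.198 Mm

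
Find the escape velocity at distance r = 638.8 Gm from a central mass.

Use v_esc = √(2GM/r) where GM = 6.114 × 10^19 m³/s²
r = 638.8 Gm = 6.388 × 10^11 m
GM = 6.114 × 10^19 m³/s²
2GM/r = 2 × (6.114 × 10^19) / (6.388 × 10^11) = 1.91421 × 10^8 m²/s²
v_esc = √(2GM/r) = 13835.5 m/s ≈ 13.84 km/s

Final answer: 13.84 km/s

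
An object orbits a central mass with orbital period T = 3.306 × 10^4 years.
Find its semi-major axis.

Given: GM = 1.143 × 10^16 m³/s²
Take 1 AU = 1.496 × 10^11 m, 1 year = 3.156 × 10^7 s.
T = 3.306 × 10^4 years = 1.04337 × 10^12 s
GM = 1.143 × 10^16 m³/s²
Kepler's third law: a³ = GM T² / (4π²)
T² = 1.08863 × 10^24 s²
a³ = (1.143 × 10^16) × (1.08863 × 10^24) / (4π²) = 3.15185 × 10^38 m³
a = (a³)^(1/3) = 6.80543 × 10^12 m ≈ 45.49 AU

Final answer: 45.49 AU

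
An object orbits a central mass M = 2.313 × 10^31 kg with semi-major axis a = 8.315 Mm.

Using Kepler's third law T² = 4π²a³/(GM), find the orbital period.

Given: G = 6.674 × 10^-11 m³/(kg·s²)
M = 2.313 × 10^31 kg
GM = G × M = 6.674 × 10^-11 × 2.313 × 10^31 = 1.5437 × 10^21 m³/s²
a = 8.315 Mm = 8.315 × 10^6 m
a³ = 5.74893 × 10^20 m³
T = 2π √(a³/GM) = 2π √((5.74893 × 10^20) / (1.5437 × 10^21)) = 2π × 0.610257 s
T = 3.83436 s ≈ 3.834 seconds

Final answer: 3.834 seconds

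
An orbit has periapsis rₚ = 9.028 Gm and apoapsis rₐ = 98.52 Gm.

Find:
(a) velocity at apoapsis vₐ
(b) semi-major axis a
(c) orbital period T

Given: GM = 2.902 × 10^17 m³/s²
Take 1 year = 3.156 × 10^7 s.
rₚ = 9.028 Gm = 9.028 × 10^9 m
rₐ = 98.52 Gm = 9.852 × 10^10 m
GM = 2.902 × 10^17 m³/s²
a = (rₚ + rₐ)/2 = 5.3774 × 10^10 m
e = (rₐ − rₚ)/(rₐ + rₚ) = (8.9492 × 10^10) / (1.07548 × 10^11) = 0.832112
(a) vₐ² = GM (2/rₐ − 1/a) = 2.902 × 10^17 × (2.03004 × 10^-11 − 1.85963 × 10^-11) = 494530 m²/s²;  vₐ = 703.228 m/s ≈ 703.2 m/s
(b) a = 5.3774 × 10^10 m ≈ 53.77 Gm
(c) a³ = 1.55495 × 10^32 m³;  T = 2π √(a³/GM) = 2π × 2.31478 × 10^7 s = 1.45442 × 10^8 s ≈ 4.608 years

Final answer:
(a) velocity at apoapsis vₐ = 703.2 m/s
(b) semi-major axis a = 53.77 Gm
(c) orbital period T = 4.608 years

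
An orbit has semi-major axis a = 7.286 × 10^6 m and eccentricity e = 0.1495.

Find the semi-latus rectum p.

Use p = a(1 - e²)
a = 7.286 × 10^6 m
e = 0.1495,  e² = 0.0223502,  1 − e² = 0.97765
p = a(1 − e²) = 7.286 × 10^6 m × 0.97765 = 7.12316 × 10^6 m ≈ 7.123 × 10^6 m

Final answer: p = 7.123 × 10^6 m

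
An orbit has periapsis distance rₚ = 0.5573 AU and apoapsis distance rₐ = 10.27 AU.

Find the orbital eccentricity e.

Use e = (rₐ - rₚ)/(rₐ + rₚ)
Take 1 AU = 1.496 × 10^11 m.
rₚ = 0.5573 AU = 8.33721 × 10^10 m
rₐ = 10.27 AU = 1.53639 × 10^12 m
rₐ − rₚ = 1.45302 × 10^12 m
rₐ + rₚ = 1.61976 × 10^12 m
e = (rₐ − rₚ)/(rₐ + rₚ) = 0.897057

Final answer: e = 0.8971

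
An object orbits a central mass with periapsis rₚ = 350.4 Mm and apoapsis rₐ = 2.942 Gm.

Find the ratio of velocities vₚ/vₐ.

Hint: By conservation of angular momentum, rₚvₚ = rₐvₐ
rₚ = 350.4 Mm = 3.504 × 10^8 m
rₐ = 2.942 Gm = 2.942 × 10^9 m
rₚvₚ = rₐvₐ  ⇒  vₚ/vₐ = rₐ/rₚ
vₚ/vₐ = (2.942 × 10^9) / (3.504 × 10^8) = 8.39612

Final answer: vₚ/vₐ = 8.396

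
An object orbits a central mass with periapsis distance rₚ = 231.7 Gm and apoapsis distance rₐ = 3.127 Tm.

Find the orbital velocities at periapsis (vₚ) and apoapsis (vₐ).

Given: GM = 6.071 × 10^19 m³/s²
rₚ = 231.7 Gm = 2.317 × 10^11 m
rₐ = 3.127 Tm = 3.127 × 10^12 m
GM = 6.071 × 10^19 m³/s²
a = (rₚ + rₐ)/2 = 1.67935 × 10^12 m
Vis-viva: v² = GM (2/r − 1/a)
vₚ² = 6.071 × 10^19 × (8.63185 × 10^-12 − 5.95468 × 10^-13) = 4.87889 × 10^8 m²/s²
vₚ = 22088.2 m/s ≈ 22.09 km/s
vₐ² = 6.071 × 10^19 × (6.39591 × 10^-13 − 5.95468 × 10^-13) = 2.67866 × 10^6 m²/s²
vₐ = 1636.66 m/s ≈ 1.637 km/s

Final answer: vₚ = 22.09 km/s, vₐ = 1.637 km/s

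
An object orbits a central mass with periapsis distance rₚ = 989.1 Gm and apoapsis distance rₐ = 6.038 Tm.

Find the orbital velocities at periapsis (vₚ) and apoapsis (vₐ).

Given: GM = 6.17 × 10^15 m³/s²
rₚ = 989.1 Gm = 9.891 × 10^11 m
rₐ = 6.038 Tm = 6.038 × 10^12 m
GM = 6.17 × 10^15 m³/s²
a = (rₚ + rₐ)/2 = 3.51355 × 10^12 m
Vis-viva: v² = GM (2/r − 1/a)
vₚ² = 6.17 × 10^15 × (2.02204 × 10^-12 − 2.84612 × 10^-13) = 10719.9 m²/s²
vₚ = 103.537 m/s ≈ 103.5 m/s
vₐ² = 6.17 × 10^15 × (3.31236 × 10^-13 − 2.84612 × 10^-13) = 287.664 m²/s²
vₐ = 16.9607 m/s ≈ 16.96 m/s

Final answer: vₚ = 103.5 m/s, vₐ = 16.96 m/s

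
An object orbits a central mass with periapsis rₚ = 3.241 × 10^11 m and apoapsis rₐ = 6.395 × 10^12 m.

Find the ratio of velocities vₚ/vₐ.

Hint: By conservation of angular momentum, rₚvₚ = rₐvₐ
rₚ = 3.241 × 10^11 m
rₐ = 6.395 × 10^12 m
rₚvₚ = rₐvₐ  ⇒  vₚ/vₐ = rₐ/rₚ
vₚ/vₐ = (6.395 × 10^12) / (3.241 × 10^11) = 19.7316

Final answer: vₚ/vₐ = 19.73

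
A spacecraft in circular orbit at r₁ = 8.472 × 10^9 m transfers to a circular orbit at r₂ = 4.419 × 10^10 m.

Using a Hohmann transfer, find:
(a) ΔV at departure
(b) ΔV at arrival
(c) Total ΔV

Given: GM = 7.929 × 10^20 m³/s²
r₁ = 8.472 × 10^9 m
r₂ = 4.419 × 10^10 m
GM = 7.929 × 10^20 m³/s²
Transfer ellipse: a_t = (r₁ + r₂)/2 = 2.6331 × 10^10 m
Circular speed at r₁: v₁ = √(GM/r₁) = 305926 m/s
Transfer speed at r₁ (periapsis): v₁ₜ = √(GM(2/r₁ − 1/a_t)) = 396319 m/s
(a) ΔV₁ = v₁ₜ − v₁ = 90392.8 m/s ≈ 90.39 km/s
Circular speed at r₂: v₂ = √(GM/r₂) = 133951 m/s
Transfer speed at r₂ (apoapsis): v₂ₜ = √(GM(2/r₂ − 1/a_t)) = 75981.3 m/s
(b) ΔV₂ = v₂ − v₂ₜ = 57970.1 m/s ≈ 57.97 km/s
(c) ΔV_total = ΔV₁ + ΔV₂ = 148363 m/s ≈ 148.4 km/s

Final answer:
(a) ΔV₁ = 90.39 km/s
(b) ΔV₂ = 57.97 km/s
(c) ΔV_total = 148.4 km/s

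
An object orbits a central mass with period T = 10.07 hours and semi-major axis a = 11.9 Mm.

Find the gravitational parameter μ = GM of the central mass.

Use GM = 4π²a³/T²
T = 10.07 hours = 36252 s
a = 11.9 Mm = 1.19 × 10^7 m
a³ = 1.68516 × 10^21 m³
T² = 1.31421 × 10^9 s²
GM = 4π² × (1.68516 × 10^21) / (1.31421 × 10^9) = 5.06217 × 10^13 m³/s²
GM ≈ 5.062 × 10^13 m³/s²

Final answer: GM = 5.062 × 10^13 m³/s²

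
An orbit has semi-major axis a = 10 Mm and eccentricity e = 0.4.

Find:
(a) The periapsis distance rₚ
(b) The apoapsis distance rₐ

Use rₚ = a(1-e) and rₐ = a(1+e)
a = 10 Mm = 1 × 10^7 m
e = 0.4:  1 − e = 0.6,  1 + e = 1.4
(a) rₚ = a(1 − e) = 1 × 10^7 m × 0.6 = 6 × 10^6 m ≈ 6 Mm
(b) rₐ = a(1 + e) = 1 × 10^7 m × 1.4 = 1.4 × 10^7 m ≈ 14 Mm

Final answer:
(a) rₚ = 6 Mm
(b) rₐ = 14 Mm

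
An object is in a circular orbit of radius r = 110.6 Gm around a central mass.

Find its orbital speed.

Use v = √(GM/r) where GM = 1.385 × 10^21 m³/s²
r = 110.6 Gm = 1.106 × 10^11 m
GM = 1.385 × 10^21 m³/s²
GM/r = (1.385 × 10^21) / (1.106 × 10^11) = 1.25226 × 10^10 m²/s²
v = √(GM/r) = 111904 m/s ≈ 111.9 km/s

Final answer: 111.9 km/s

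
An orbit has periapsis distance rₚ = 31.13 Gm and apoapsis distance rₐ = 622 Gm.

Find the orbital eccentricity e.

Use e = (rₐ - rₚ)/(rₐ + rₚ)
rₚ = 31.13 Gm = 3.113 × 10^10 m
rₐ = 622 Gm = 6.22 × 10^11 m
rₐ − rₚ = 5.9087 × 10^11 m
rₐ + rₚ = 6.5313 × 10^11 m
e = (rₐ − rₚ)/(rₐ + rₚ) = 0.904674

Final answer: e = 0.9047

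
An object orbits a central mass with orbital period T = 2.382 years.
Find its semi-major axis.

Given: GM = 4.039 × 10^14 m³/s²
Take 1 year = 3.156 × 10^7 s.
T = 2.382 years = 7.51759 × 10^7 s
GM = 4.039 × 10^14 m³/s²
Kepler's third law: a³ = GM T² / (4π²)
T² = 5.65142 × 10^15 s²
a³ = (4.039 × 10^14) × (5.65142 × 10^15) / (4π²) = 5.78191 × 10^28 m³
a = (a³)^(1/3) = 3.86685 × 10^9 m ≈ 3.867 × 10^9 m

Final answer: 3.867 × 10^9 m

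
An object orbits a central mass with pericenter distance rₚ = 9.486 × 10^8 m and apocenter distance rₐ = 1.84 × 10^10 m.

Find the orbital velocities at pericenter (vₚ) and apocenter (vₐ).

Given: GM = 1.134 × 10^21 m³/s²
rₚ = 9.486 × 10^8 m
rₐ = 1.84 × 10^10 m
GM = 1.134 × 10^21 m³/s²
a = (rₚ + rₐ)/2 = 9.6743 × 10^9 m
Vis-viva: v² = GM (2/r − 1/a)
vₚ² = 1.134 × 10^21 × (2.10837 × 10^-9 − 1.03367 × 10^-10) = 2.27367 × 10^12 m²/s²
vₚ = 1.50787 × 10^6 m/s ≈ 1508 km/s
vₐ² = 1.134 × 10^21 × (1.08696 × 10^-10 − 1.03367 × 10^-10) = 6.04309 × 10^9 m²/s²
vₐ = 77737.3 m/s ≈ 77.74 km/s

Final answer: vₚ = 1508 km/s, vₐ = 77.74 km/s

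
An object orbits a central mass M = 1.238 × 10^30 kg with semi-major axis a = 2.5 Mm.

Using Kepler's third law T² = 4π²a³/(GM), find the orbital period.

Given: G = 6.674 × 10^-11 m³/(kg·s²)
M = 1.238 × 10^30 kg
GM = G × M = 6.674 × 10^-11 × 1.238 × 10^30 = 8.26241 × 10^19 m³/s²
a = 2.5 Mm = 2.5 × 10^6 m
a³ = 1.5625 × 10^19 m³
T = 2π √(a³/GM) = 2π √((1.5625 × 10^19) / (8.26241 × 10^19)) = 2π × 0.434867 s
T = 2.73235 s ≈ 2.732 seconds

Final answer: 2.732 seconds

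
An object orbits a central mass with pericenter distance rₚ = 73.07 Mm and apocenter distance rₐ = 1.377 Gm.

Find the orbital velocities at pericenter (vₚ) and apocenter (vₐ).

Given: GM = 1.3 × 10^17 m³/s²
rₚ = 73.07 Mm = 7.307 × 10^7 m
rₐ = 1.377 Gm = 1.377 × 10^9 m
GM = 1.3 × 10^17 m³/s²
a = (rₚ + rₐ)/2 = 7.25035 × 10^8 m
Vis-viva: v² = GM (2/r − 1/a)
vₚ² = 1.3 × 10^17 × (2.7371 × 10^-8 − 1.37924 × 10^-9) = 3.37893 × 10^9 m²/s²
vₚ = 58128.6 m/s ≈ 58.13 km/s
vₐ² = 1.3 × 10^17 × (1.45243 × 10^-9 − 1.37924 × 10^-9) = 9.51458 × 10^6 m²/s²
vₐ = 3084.57 m/s ≈ 3.085 km/s

Final answer: vₚ = 58.13 km/s, vₐ = 3.085 km/s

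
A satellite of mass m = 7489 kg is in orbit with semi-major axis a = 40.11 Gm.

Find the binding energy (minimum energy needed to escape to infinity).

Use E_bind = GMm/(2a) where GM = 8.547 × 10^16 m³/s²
a = 40.11 Gm = 4.011 × 10^10 m
GM = 8.547 × 10^16 m³/s²
m = 7489 kg
GMm = 8.547 × 10^16 × 7489 = 6.40085 × 10^20 m³·kg/s²
2a = 8.022 × 10^10 m
E_bind = GMm/(2a) = 7.97912 × 10^9 J ≈ 7.979 GJ

Final answer: 7.979 GJ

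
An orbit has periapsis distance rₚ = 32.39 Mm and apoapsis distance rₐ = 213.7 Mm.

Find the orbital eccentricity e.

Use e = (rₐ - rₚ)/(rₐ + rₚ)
rₚ = 32.39 Mm = 3.239 × 10^7 m
rₐ = 213.7 Mm = 2.137 × 10^8 m
rₐ − rₚ = 1.8131 × 10^8 m
rₐ + rₚ = 2.4609 × 10^8 m
e = (rₐ − rₚ)/(rₐ + rₚ) = 0.736763

Final answer: e = 0.7368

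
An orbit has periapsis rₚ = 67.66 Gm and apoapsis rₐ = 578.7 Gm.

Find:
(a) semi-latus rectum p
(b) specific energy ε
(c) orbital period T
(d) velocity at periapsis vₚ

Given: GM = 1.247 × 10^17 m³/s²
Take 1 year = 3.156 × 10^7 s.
rₚ = 67.66 Gm = 6.766 × 10^10 m
rₐ = 578.7 Gm = 5.787 × 10^11 m
GM = 1.247 × 10^17 m³/s²
a = (rₚ + rₐ)/2 = 3.2318 × 10^11 m
e = (rₐ − rₚ)/(rₐ + rₚ) = (5.1104 × 10^11) / (6.4636 × 10^11) = 0.790643
(a) 1 − e² = 0.374884;  p = a(1 − e²) = 3.2318 × 10^11 × 0.374884 = 1.21155 × 10^11 m ≈ 121.2 Gm
(b) 2a = 6.4636 × 10^11 m;  ε = −GM/(2a) = -192927 J/kg ≈ -192.9 kJ/kg
(c) a³ = 3.37546 × 10^34 m³;  T = 2π √(a³/GM) = 2π × 5.20276 × 10^8 s = 3.26899 × 10^9 s ≈ 103.6 years
(d) vₚ² = GM (2/rₚ − 1/a) = 1.247 × 10^17 × (2.95596 × 10^-11 − 3.09425 × 10^-12) = 3.30022 × 10^6 m²/s²;  vₚ = 1816.65 m/s ≈ 1.817 km/s

Final answer:
(a) semi-latus rectum p = 121.2 Gm
(b) specific energy ε = -192.9 kJ/kg
(c) orbital period T = 103.6 years
(d) velocity at periapsis vₚ = 1.817 km/s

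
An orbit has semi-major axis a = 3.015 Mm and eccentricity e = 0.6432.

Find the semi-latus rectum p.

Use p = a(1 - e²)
a = 3.015 Mm = 3.015 × 10^6 m
e = 0.6432,  e² = 0.413706,  1 − e² = 0.586294
p = a(1 − e²) = 3.015 × 10^6 m × 0.586294 = 1.76768 × 10^6 m ≈ 1.768 Mm

Final answer: p = 1.768 Mm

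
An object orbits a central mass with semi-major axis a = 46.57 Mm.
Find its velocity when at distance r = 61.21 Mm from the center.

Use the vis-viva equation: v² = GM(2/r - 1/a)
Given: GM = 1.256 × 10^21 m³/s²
a = 46.57 Mm = 4.657 × 10^7 m
r = 61.21 Mm = 6.121 × 10^7 m
GM = 1.256 × 10^21 m³/s²
2/r − 1/a = 3.26744 × 10^-8 − 2.14731 × 10^-8 = 1.12013 × 10^-8 m⁻¹
v² = GM (2/r − 1/a) = 1.40689 × 10^13 m²/s²
v = 3.75085 × 10^6 m/s ≈ 3751 km/s

Final answer: 3751 km/s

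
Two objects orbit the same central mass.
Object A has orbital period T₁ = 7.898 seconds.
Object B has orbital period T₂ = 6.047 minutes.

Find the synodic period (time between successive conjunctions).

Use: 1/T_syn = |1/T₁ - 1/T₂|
T₁ = 7.898 seconds
T₂ = 6.047 minutes = 362.82 s
1/T₁ = 0.126614 s⁻¹
1/T₂ = 0.00275619 s⁻¹
|1/T₁ − 1/T₂| = 0.123858 s⁻¹
T_syn = 1 / |1/T₁ − 1/T₂| = 8.07375 s ≈ 8.074 seconds

Final answer: T_syn = 8.074 seconds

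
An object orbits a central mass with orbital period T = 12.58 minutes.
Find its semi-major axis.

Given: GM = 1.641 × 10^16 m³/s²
T = 12.58 minutes = 754.8 s
GM = 1.641 × 10^16 m³/s²
Kepler's third law: a³ = GM T² / (4π²)
T² = 569723 s²
a³ = (1.641 × 10^16) × 569723 / (4π²) = 2.36817 × 10^20 m³
a = (a³)^(1/3) = 6.18687 × 10^6 m ≈ 6.187 Mm

Final answer: 6.187 Mm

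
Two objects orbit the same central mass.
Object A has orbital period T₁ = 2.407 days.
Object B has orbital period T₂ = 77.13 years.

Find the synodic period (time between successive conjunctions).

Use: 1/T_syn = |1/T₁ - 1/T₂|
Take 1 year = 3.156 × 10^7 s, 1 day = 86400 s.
T₁ = 2.407 days = 207965 s
T₂ = 77.13 years = 2.43422 × 10^9 s
1/T₁ = 4.80851 × 10^-6 s⁻¹
1/T₂ = 4.10809 × 10^-10 s⁻¹
|1/T₁ − 1/T₂| = 4.8081 × 10^-6 s⁻¹
T_syn = 1 / |1/T₁ − 1/T₂| = 207983 s ≈ 2.407 days

Final answer: T_syn = 2.407 days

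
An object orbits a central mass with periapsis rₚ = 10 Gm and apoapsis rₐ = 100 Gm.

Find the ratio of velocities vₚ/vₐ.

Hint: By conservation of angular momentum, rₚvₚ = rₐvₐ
rₚ = 10 Gm = 1 × 10^10 m
rₐ = 100 Gm = 1 × 10^11 m
rₚvₚ = rₐvₐ  ⇒  vₚ/vₐ = rₐ/rₚ
vₚ/vₐ = (1 × 10^11) / (1 × 10^10) = 10

Final answer: vₚ/vₐ = 10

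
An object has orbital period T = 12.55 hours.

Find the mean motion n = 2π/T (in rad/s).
T = 12.55 hours = 45180 s
n = 2π / 45180 s = 0.00013907 rad/s ≈ 0.0001391 rad/s

Final answer: n = 0.0001391 rad/s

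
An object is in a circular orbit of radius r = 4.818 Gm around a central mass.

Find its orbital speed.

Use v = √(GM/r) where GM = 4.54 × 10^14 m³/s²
r = 4.818 Gm = 4.818 × 10^9 m
GM = 4.54 × 10^14 m³/s²
GM/r = (4.54 × 10^14) / (4.818 × 10^9) = 94230 m²/s²
v = √(GM/r) = 306.969 m/s ≈ 307 m/s

Final answer: 307 m/s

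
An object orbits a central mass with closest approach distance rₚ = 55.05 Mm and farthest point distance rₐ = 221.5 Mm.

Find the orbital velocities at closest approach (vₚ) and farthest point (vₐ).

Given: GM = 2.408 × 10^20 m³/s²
rₚ = 55.05 Mm = 5.505 × 10^7 m
rₐ = 221.5 Mm = 2.215 × 10^8 m
GM = 2.408 × 10^20 m³/s²
a = (rₚ + rₐ)/2 = 1.38275 × 10^8 m
Vis-viva: v² = GM (2/r − 1/a)
vₚ² = 2.408 × 10^20 × (3.63306 × 10^-8 − 7.23197 × 10^-9) = 7.00695 × 10^12 m²/s²
vₚ = 2.64707 × 10^6 m/s ≈ 2647 km/s
vₐ² = 2.408 × 10^20 × (9.02935 × 10^-9 − 7.23197 × 10^-9) = 4.32809 × 10^11 m²/s²
vₐ = 657882 m/s ≈ 657.9 km/s

Final answer: vₚ = 2647 km/s, vₐ = 657.9 km/s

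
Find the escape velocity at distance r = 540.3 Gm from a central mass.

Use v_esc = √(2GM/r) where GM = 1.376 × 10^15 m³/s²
r = 540.3 Gm = 5.403 × 10^11 m
GM = 1.376 × 10^15 m³/s²
2GM/r = 2 × (1.376 × 10^15) / (5.403 × 10^11) = 5093.47 m²/s²
v_esc = √(2GM/r) = 71.3685 m/s ≈ 71.37 m/s

Final answer: 71.37 m/s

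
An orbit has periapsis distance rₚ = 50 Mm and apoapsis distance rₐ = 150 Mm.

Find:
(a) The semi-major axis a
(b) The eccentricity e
rₚ = 50 Mm = 5 × 10^7 m
rₐ = 150 Mm = 1.5 × 10^8 m
(a) a = (rₚ + rₐ)/2 = 1 × 10^8 m ≈ 100 Mm
(b) e = (rₐ − rₚ)/(rₐ + rₚ) = (1 × 10^8) / (2 × 10^8) = 0.5

Final answer:
(a) a = 100 Mm
(b) e = 0.5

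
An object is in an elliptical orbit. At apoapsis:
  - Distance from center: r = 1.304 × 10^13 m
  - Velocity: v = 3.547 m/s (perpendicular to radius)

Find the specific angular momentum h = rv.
r = 1.304 × 10^13 m
v = 3.547 m/s
h = rv = 1.304 × 10^13 × 3.547 = 4.62529 × 10^13 m²/s ≈ 4.625 × 10^13 m²/s

Final answer: h = 4.625 × 10^13 m²/s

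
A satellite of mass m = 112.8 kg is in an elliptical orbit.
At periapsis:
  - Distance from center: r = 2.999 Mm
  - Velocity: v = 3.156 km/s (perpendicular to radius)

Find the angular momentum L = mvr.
r = 2.999 Mm = 2.999 × 10^6 m
v = 3.156 km/s = 3156 m/s
vr = 3156 × 2.999 × 10^6 = 9.46484 × 10^9 m²/s
L = m × vr = 112.8 × 9.46484 × 10^9 = 1.06763 × 10^12 kg·m²/s ≈ 1.068 × 10^12 kg·m²/s

Final answer: L = 1.068 × 10^12 kg·m²/s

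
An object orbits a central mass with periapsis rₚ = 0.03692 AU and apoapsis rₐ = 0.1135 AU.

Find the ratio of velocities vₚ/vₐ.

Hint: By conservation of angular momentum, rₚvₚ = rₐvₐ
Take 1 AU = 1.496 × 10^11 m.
rₚ = 0.03692 AU = 5.52323 × 10^9 m
rₐ = 0.1135 AU = 1.69796 × 10^10 m
rₚvₚ = rₐvₐ  ⇒  vₚ/vₐ = rₐ/rₚ
vₚ/vₐ = (1.69796 × 10^10) / (5.52323 × 10^9) = 3.07421

Final answer: vₚ/vₐ = 3.074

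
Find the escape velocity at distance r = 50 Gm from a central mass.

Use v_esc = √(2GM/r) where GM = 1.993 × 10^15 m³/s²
r = 50 Gm = 5 × 10^10 m
GM = 1.993 × 10^15 m³/s²
2GM/r = 2 × (1.993 × 10^15) / (5 × 10^10) = 79720 m²/s²
v_esc = √(2GM/r) = 282.347 m/s ≈ 282.3 m/s

Final answer: 282.3 m/s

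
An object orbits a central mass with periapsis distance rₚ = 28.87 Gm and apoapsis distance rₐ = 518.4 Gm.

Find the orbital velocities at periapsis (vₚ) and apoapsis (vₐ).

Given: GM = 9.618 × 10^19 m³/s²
rₚ = 28.87 Gm = 2.887 × 10^10 m
rₐ = 518.4 Gm = 5.184 × 10^11 m
GM = 9.618 × 10^19 m³/s²
a = (rₚ + rₐ)/2 = 2.73635 × 10^11 m
Vis-viva: v² = GM (2/r − 1/a)
vₚ² = 9.618 × 10^19 × (6.92761 × 10^-11 − 3.6545 × 10^-12) = 6.31148 × 10^9 m²/s²
vₚ = 79444.8 m/s ≈ 79.44 km/s
vₐ² = 9.618 × 10^19 × (3.85802 × 10^-12 − 3.6545 × 10^-12) = 1.95747 × 10^7 m²/s²
vₐ = 4424.33 m/s ≈ 4.424 km/s

Final answer: vₚ = 79.44 km/s, vₐ = 4.424 km/s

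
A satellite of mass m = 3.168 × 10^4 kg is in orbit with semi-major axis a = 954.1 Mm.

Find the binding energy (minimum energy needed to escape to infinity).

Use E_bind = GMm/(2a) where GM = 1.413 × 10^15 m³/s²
a = 954.1 Mm = 9.541 × 10^8 m
GM = 1.413 × 10^15 m³/s²
m = 3.168 × 10^4 kg
GMm = 1.413 × 10^15 × 31680 = 4.47638 × 10^19 m³·kg/s²
2a = 1.9082 × 10^9 m
E_bind = GMm/(2a) = 2.34587 × 10^10 J ≈ 23.46 GJ

Final answer: 23.46 GJ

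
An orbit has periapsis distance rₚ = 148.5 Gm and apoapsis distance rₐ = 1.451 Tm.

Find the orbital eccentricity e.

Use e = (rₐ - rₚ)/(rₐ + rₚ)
rₚ = 148.5 Gm = 1.485 × 10^11 m
rₐ = 1.451 Tm = 1.451 × 10^12 m
rₐ − rₚ = 1.3025 × 10^12 m
rₐ + rₚ = 1.5995 × 10^12 m
e = (rₐ − rₚ)/(rₐ + rₚ) = 0.814317

Final answer: e = 0.8143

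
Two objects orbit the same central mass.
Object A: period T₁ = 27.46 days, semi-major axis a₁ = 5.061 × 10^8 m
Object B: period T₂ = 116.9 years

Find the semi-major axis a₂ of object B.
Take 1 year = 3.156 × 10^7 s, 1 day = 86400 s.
T₁ = 27.46 days = 2.37254 × 10^6 s
T₂ = 116.9 years = 3.68936 × 10^9 s
a₁ = 5.061 × 10^8 m
Kepler's third law: (T₂/T₁)² = (a₂/a₁)³  ⇒  a₂ = a₁ (T₂/T₁)^(2/3)
T₂/T₁ = 1555.02
(T₂/T₁)^(2/3) = 134.222
a₂ = 5.061 × 10^8 m × 134.222 = 6.79299 × 10^10 m ≈ 6.793 × 10^10 m

Final answer: a₂ = 6.793 × 10^10 m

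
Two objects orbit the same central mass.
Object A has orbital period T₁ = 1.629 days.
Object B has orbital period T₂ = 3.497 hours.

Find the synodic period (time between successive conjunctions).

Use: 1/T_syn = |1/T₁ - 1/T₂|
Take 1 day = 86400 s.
T₁ = 1.629 days = 140746 s
T₂ = 3.497 hours = 12589.2 s
1/T₁ = 7.10502 × 10^-6 s⁻¹
1/T₂ = 7.94332 × 10^-5 s⁻¹
|1/T₁ − 1/T₂| = 7.23281 × 10^-5 s⁻¹
T_syn = 1 / |1/T₁ − 1/T₂| = 13825.9 s ≈ 3.841 hours

Final answer: T_syn = 3.841 hours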